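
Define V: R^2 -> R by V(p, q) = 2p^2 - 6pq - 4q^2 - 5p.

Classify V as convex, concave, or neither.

V is quadratic, so its Hessian is the constant matrix H = [[4, -6], [-6, -8]].
det(H) = -68, tr(H) = -4.
det(H) < 0, so H is indefinite: neither convex nor concave.

neither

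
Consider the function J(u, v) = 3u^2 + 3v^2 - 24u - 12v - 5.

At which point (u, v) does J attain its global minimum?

J(u,v) separates as P(u) + Q(v) − 5, so its minimum is min P + min Q − 5.
P'(u) = 6u - 24 vanishes at u ∈ {4}; Q'(v) = 6v - 12 vanishes at v ∈ {2}.
Local minima of P (where P''>0): P(4)=-48. Local minima of Q: Q(2)=-12.
So the global minimum of J is P(4) + Q(2) − 5 = -48 − 12 − 5 = -65, attained at (4, 2).

(4, 2)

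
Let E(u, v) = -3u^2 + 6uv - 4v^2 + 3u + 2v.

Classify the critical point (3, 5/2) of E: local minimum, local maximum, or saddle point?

The Hessian of E is constant: H = [[-6, 6], [6, -8]].
det(H) = (-6)·(-8) − 6² = 12.
det(H) > 0 and tr(H) = -14 < 0, so H is negative definite and the point is a local maximum.

local maximum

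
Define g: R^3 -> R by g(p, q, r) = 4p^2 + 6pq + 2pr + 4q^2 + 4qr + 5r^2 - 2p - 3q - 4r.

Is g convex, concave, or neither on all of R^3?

g is quadratic, so its Hessian is the constant matrix H = [[8, 6, 2], [6, 8, 4], [2, 4, 10]].
Leading principal minors: 8, 28, 216.
All positive ⇒ H ≻ 0 ⇒ convex.

convex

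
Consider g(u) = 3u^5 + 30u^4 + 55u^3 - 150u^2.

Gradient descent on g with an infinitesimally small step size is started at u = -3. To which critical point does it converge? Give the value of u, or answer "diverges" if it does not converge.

-4

g'(u) = 15u(u - 1)(u + 4)(u + 5), so g'(-3) = 360.
Gradient descent moves in the -g' direction, i.e. u is decreasing.
The nearest critical point in that direction is u = -4, where g'' = 300 > 0 (a local minimum). The iterate converges there.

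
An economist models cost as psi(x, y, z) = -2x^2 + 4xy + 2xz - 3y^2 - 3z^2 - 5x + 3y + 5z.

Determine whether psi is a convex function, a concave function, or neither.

psi is quadratic, so its Hessian is the constant matrix H = [[-4, 4, 2], [4, -6, 0], [2, 0, -6]].
Leading principal minors: -4, 8, -24.
Signs alternate −, +, − ⇒ H ≺ 0 ⇒ concave.

concave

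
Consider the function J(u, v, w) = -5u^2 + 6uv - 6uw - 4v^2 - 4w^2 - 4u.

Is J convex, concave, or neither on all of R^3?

concave

J is quadratic, so its Hessian is the constant matrix H = [[-10, 6, -6], [6, -8, 0], [-6, 0, -8]].
Leading principal minors: -10, 44, -64.
Signs alternate −, +, − ⇒ H ≺ 0 ⇒ concave.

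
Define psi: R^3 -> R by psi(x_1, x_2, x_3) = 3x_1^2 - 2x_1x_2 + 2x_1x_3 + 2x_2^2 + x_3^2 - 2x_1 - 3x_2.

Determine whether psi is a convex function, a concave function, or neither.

convex

psi is quadratic, so its Hessian is the constant matrix H = [[6, -2, 2], [-2, 4, 0], [2, 0, 2]].
Leading principal minors: 6, 20, 24.
All positive ⇒ H ≻ 0 ⇒ convex.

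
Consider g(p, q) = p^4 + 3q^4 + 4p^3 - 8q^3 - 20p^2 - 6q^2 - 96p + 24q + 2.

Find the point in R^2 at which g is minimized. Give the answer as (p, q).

g(p,q) separates as A(p) + B(q) + 2, so its minimum is min A + min B + 2.
A'(p) = 4(p - 3)(p + 2)(p + 4) vanishes at p ∈ {-4, -2, 3}; B'(q) = 12(q - 2)(q - 1)(q + 1) vanishes at q ∈ {-1, 1, 2}.
Local minima of A (where A''>0): A(-4)=64, A(3)=-279. Local minima of B: B(-1)=-19, B(2)=8.
So the global minimum of g is A(3) + B(-1) + 2 = -279 − 19 + 2 = -296, attained at (3, -1).

(3, -1)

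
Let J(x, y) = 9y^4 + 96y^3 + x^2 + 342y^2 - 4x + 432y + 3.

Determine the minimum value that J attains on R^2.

J(x,y) separates as P(x) + Q(y) + 3, so its minimum is min P + min Q + 3.
P'(x) = 2x - 4 vanishes at x ∈ {2}; Q'(y) = 36(y + 1)(y + 3)(y + 4) vanishes at y ∈ {-4, -3, -1}.
Local minima of P (where P''>0): P(2)=-4. Local minima of Q: Q(-4)=-96, Q(-1)=-177.
So the global minimum of J is P(2) + Q(-1) + 3 = -4 − 177 + 3 = -178, attained at (2, -1).

-178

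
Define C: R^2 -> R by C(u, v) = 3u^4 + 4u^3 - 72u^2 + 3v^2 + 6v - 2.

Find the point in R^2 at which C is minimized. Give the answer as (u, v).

(-4, -1)

C(u,v) separates as P(u) + Q(v) − 2, so its minimum is min P + min Q − 2.
P'(u) = 12u(u - 3)(u + 4) vanishes at u ∈ {-4, 0, 3}; Q'(v) = 6v + 6 vanishes at v ∈ {-1}.
Local minima of P (where P''>0): P(-4)=-640, P(3)=-297. Local minima of Q: Q(-1)=-3.
So the global minimum of C is P(-4) + Q(-1) − 2 = -640 − 3 − 2 = -645, attained at (-4, -1).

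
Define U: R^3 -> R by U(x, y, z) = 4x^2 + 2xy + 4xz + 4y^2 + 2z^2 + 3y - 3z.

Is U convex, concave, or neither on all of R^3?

convex

U is quadratic, so its Hessian is the constant matrix H = [[8, 2, 4], [2, 8, 0], [4, 0, 4]].
Leading principal minors: 8, 60, 112.
All positive ⇒ H ≻ 0 ⇒ convex.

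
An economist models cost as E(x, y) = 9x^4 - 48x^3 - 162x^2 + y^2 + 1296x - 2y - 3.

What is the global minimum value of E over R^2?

E(x,y) separates as P(x) + Q(y) − 3, so its minimum is min P + min Q − 3.
P'(x) = 36(x - 4)(x - 3)(x + 3) vanishes at x ∈ {-3, 3, 4}; Q'(y) = 2y - 2 vanishes at y ∈ {1}.
Local minima of P (where P''>0): P(-3)=-3321, P(4)=1824. Local minima of Q: Q(1)=-1.
So the global minimum of E is P(-3) + Q(1) − 3 = -3321 − 1 − 3 = -3325, attained at (-3, 1).

-3325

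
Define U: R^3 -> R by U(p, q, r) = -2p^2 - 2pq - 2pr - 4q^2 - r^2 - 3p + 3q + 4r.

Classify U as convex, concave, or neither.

U is quadratic, so its Hessian is the constant matrix H = [[-4, -2, -2], [-2, -8, 0], [-2, 0, -2]].
Leading principal minors: -4, 28, -24.
Signs alternate −, +, − ⇒ H ≺ 0 ⇒ concave.

concave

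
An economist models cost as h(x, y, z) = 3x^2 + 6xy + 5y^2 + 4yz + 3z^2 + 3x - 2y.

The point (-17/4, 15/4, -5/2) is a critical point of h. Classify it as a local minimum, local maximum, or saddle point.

local minimum

The Hessian is constant: H = [[6, 6, 0], [6, 10, 4], [0, 4, 6]].
Leading principal minors: Δ₁ = 6, Δ₂ = 24, Δ₃ = 48.
All leading minors are positive, so H is positive definite: a local minimum.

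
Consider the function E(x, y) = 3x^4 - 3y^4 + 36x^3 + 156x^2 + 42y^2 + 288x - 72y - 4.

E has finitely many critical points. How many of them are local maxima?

E separates as a function of x plus a function of y, so ∇E=0 decouples.
∂E/∂x = 12(x + 2)(x + 3)(x + 4) = 0 at x ∈ {-4, -3, -2}; ∂E/∂y = -12(y - 2)(y - 1)(y + 3) = 0 at y ∈ {-3, 1, 2}.
The Hessian is diagonal: diag(E_xx, E_yy). Second derivatives: E_xx(-4)=24, E_xx(-3)=-12, E_xx(-2)=24; E_yy(-3)=-240, E_yy(1)=48, E_yy(2)=-60.
Local maxima occur where both diagonal entries negative: (-3, -3), (-3, 2). Count: 2.

2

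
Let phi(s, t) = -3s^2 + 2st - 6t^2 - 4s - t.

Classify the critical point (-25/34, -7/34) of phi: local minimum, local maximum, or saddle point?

local maximum

The Hessian of phi is constant: H = [[-6, 2], [2, -12]].
det(H) = (-6)·(-12) − 2² = 68.
det(H) > 0 and tr(H) = -18 < 0, so H is negative definite and the point is a local maximum.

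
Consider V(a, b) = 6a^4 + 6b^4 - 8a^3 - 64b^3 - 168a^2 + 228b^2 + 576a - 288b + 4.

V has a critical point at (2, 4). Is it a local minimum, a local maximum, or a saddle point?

The mixed partial ∂²V/∂a∂b is 0, so the Hessian at any point is diag(V_aa, V_bb) = diag(24(3a^2 - 2a - 14), 24(3b^2 - 16b + 19)).
At (2, 4): H = diag(-144, 72).
The eigenvalues have opposite signs, so H is indefinite: a saddle point.

saddle point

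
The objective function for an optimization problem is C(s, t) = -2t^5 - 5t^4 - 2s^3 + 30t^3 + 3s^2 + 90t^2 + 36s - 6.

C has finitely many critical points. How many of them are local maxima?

2

C separates as a function of s plus a function of t, so ∇C=0 decouples.
∂C/∂s = -6(s - 3)(s + 2) = 0 at s ∈ {-2, 3}; ∂C/∂t = -10t(t - 3)(t + 2)(t + 3) = 0 at t ∈ {-3, -2, 0, 3}.
The Hessian is diagonal: diag(C_ss, C_tt). Second derivatives: C_ss(-2)=30, C_ss(3)=-30; C_tt(-3)=180, C_tt(-2)=-100, C_tt(0)=180, C_tt(3)=-900.
Local maxima occur where both diagonal entries negative: (3, -2), (3, 3). Count: 2.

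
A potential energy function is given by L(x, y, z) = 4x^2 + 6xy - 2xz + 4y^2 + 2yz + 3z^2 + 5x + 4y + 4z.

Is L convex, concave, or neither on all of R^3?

convex

L is quadratic, so its Hessian is the constant matrix H = [[8, 6, -2], [6, 8, 2], [-2, 2, 6]].
Leading principal minors: 8, 28, 56.
All positive ⇒ H ≻ 0 ⇒ convex.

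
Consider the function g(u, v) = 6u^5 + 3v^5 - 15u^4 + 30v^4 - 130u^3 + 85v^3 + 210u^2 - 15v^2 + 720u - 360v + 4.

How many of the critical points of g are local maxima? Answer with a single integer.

4

g separates as a function of u plus a function of v, so ∇g=0 decouples.
∂g/∂u = 30(u - 4)(u - 2)(u + 1)(u + 3) = 0 at u ∈ {-3, -1, 2, 4}; ∂g/∂v = 15(v - 1)(v + 2)(v + 3)(v + 4) = 0 at v ∈ {-4, -3, -2, 1}.
The Hessian is diagonal: diag(g_uu, g_vv). Second derivatives: g_uu(-3)=-2100, g_uu(-1)=900, g_uu(2)=-900, g_uu(4)=2100; g_vv(-4)=-150, g_vv(-3)=60, g_vv(-2)=-90, g_vv(1)=900.
Local maxima occur where both diagonal entries negative: (-3, -4), (-3, -2), (2, -4), (2, -2). Count: 4.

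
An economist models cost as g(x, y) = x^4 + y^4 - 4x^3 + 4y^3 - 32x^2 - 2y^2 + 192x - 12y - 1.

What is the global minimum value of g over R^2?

-778

g(x,y) separates as P(x) + Q(y) − 1, so its minimum is min P + min Q − 1.
P'(x) = 4(x - 4)(x - 3)(x + 4) vanishes at x ∈ {-4, 3, 4}; Q'(y) = 4(y - 1)(y + 1)(y + 3) vanishes at y ∈ {-3, -1, 1}.
Local minima of P (where P''>0): P(-4)=-768, P(4)=256. Local minima of Q: Q(-3)=-9, Q(1)=-9.
So the global minimum of g is P(-4) + Q(-3) − 1 = -768 − 9 − 1 = -778, attained at (-4, -3).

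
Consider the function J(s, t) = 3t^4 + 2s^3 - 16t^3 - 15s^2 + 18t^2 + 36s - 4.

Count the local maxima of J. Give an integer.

1

J separates as a function of s plus a function of t, so ∇J=0 decouples.
∂J/∂s = 6(s - 3)(s - 2) = 0 at s ∈ {2, 3}; ∂J/∂t = 12t(t - 3)(t - 1) = 0 at t ∈ {0, 1, 3}.
The Hessian is diagonal: diag(J_ss, J_tt). Second derivatives: J_ss(2)=-6, J_ss(3)=6; J_tt(0)=36, J_tt(1)=-24, J_tt(3)=72.
Local maxima occur where both diagonal entries negative: (2, 1). Count: 1.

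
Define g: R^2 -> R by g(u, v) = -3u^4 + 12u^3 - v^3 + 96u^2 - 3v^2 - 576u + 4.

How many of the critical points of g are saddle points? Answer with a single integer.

g separates as a function of u plus a function of v, so ∇g=0 decouples.
∂g/∂u = -12(u - 4)(u - 3)(u + 4) = 0 at u ∈ {-4, 3, 4}; ∂g/∂v = -3v(v + 2) = 0 at v ∈ {-2, 0}.
The Hessian is diagonal: diag(g_uu, g_vv). Second derivatives: g_uu(-4)=-672, g_uu(3)=84, g_uu(4)=-96; g_vv(-2)=6, g_vv(0)=-6.
Saddle points occur where the two diagonal entries have opposite signs: (-4, -2), (3, 0), (4, -2). Count: 3.

3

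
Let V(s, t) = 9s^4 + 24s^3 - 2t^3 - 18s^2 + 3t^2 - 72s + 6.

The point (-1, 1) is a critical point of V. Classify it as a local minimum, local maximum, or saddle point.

The mixed partial ∂²V/∂s∂t is 0, so the Hessian at any point is diag(V_ss, V_tt) = diag(36(3s^2 + 4s - 1), 6(-2t + 1)).
At (-1, 1): H = diag(-72, -6).
Both eigenvalues are negative, so H is negative definite: a local maximum.

local maximum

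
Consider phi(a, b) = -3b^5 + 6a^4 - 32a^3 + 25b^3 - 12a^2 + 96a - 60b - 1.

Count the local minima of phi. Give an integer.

phi separates as a function of a plus a function of b, so ∇phi=0 decouples.
∂phi/∂a = 24(a - 4)(a - 1)(a + 1) = 0 at a ∈ {-1, 1, 4}; ∂phi/∂b = -15(b - 2)(b - 1)(b + 1)(b + 2) = 0 at b ∈ {-2, -1, 1, 2}.
The Hessian is diagonal: diag(phi_aa, phi_bb). Second derivatives: phi_aa(-1)=240, phi_aa(1)=-144, phi_aa(4)=360; phi_bb(-2)=180, phi_bb(-1)=-90, phi_bb(1)=90, phi_bb(2)=-180.
Local minima occur where both diagonal entries positive: (-1, -2), (-1, 1), (4, -2), (4, 1). Count: 4.

4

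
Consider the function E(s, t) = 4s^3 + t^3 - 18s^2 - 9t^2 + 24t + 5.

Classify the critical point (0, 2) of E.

The mixed partial ∂²E/∂s∂t is 0, so the Hessian at any point is diag(E_ss, E_tt) = diag(12(2s - 3), 6(t - 3)).
At (0, 2): H = diag(-36, -6).
Both eigenvalues are negative, so H is negative definite: a local maximum.

local maximum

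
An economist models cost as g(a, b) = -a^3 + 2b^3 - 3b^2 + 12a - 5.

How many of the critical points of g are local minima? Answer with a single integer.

g separates as a function of a plus a function of b, so ∇g=0 decouples.
∂g/∂a = -3(a - 2)(a + 2) = 0 at a ∈ {-2, 2}; ∂g/∂b = 6b(b - 1) = 0 at b ∈ {0, 1}.
The Hessian is diagonal: diag(g_aa, g_bb). Second derivatives: g_aa(-2)=12, g_aa(2)=-12; g_bb(0)=-6, g_bb(1)=6.
Local minima occur where both diagonal entries positive: (-2, 1). Count: 1.

1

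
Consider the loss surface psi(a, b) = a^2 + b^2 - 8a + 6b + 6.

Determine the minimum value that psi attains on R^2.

-19

psi(a,b) separates as P(a) + Q(b) + 6, so its minimum is min P + min Q + 6.
P'(a) = 2a - 8 vanishes at a ∈ {4}; Q'(b) = 2b + 6 vanishes at b ∈ {-3}.
Local minima of P (where P''>0): P(4)=-16. Local minima of Q: Q(-3)=-9.
So the global minimum of psi is P(4) + Q(-3) + 6 = -16 − 9 + 6 = -19, attained at (4, -3).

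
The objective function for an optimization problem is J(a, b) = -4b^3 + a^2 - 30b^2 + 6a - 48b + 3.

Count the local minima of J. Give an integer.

1

J separates as a function of a plus a function of b, so ∇J=0 decouples.
∂J/∂a = 2(a + 3) = 0 at a ∈ {-3}; ∂J/∂b = -12(b + 1)(b + 4) = 0 at b ∈ {-4, -1}.
The Hessian is diagonal: diag(J_aa, J_bb). Second derivatives: J_aa(-3)=2; J_bb(-4)=36, J_bb(-1)=-36.
Local minima occur where both diagonal entries positive: (-3, -4). Count: 1.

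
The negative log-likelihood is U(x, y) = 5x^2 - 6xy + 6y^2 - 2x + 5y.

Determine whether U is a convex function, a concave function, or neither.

convex

U is quadratic, so its Hessian is the constant matrix H = [[10, -6], [-6, 12]].
det(H) = 84, tr(H) = 22.
det(H) > 0 and tr(H) > 0, so H is positive definite everywhere: convex.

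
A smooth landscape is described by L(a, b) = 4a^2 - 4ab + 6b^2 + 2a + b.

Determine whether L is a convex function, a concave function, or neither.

convex

L is quadratic, so its Hessian is the constant matrix H = [[8, -4], [-4, 12]].
det(H) = 80, tr(H) = 20.
det(H) > 0 and tr(H) > 0, so H is positive definite everywhere: convex.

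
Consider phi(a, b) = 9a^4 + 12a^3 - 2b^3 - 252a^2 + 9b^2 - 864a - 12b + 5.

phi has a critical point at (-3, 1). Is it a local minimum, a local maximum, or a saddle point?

local minimum

The mixed partial ∂²phi/∂a∂b is 0, so the Hessian at any point is diag(phi_aa, phi_bb) = diag(36(3a^2 + 2a - 14), 6(-2b + 3)).
At (-3, 1): H = diag(252, 6).
Both eigenvalues are positive, so H is positive definite: a local minimum.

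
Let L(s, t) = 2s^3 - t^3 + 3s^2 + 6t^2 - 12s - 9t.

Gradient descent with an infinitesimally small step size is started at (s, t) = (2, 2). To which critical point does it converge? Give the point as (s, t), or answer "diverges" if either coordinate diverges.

L is separable, so gradient descent decouples: s follows -∂L/∂s, t follows -∂L/∂t.
∂L/∂s = 6(s - 1)(s + 2); at s=2 this is 24, so s decreases.
∂L/∂t = -3(t - 3)(t - 1); at t=2 this is 3, so t decreases.
s converges to its nearest critical value 1 (a local min of the s-part); t converges to 1. The iterate converges to (1, 1).

(1, 1)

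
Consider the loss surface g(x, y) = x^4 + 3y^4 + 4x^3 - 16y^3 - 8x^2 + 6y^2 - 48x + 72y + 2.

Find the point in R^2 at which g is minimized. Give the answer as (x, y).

g(x,y) separates as P(x) + Q(y) + 2, so its minimum is min P + min Q + 2.
P'(x) = 4(x - 2)(x + 2)(x + 3) vanishes at x ∈ {-3, -2, 2}; Q'(y) = 12(y - 3)(y - 2)(y + 1) vanishes at y ∈ {-1, 2, 3}.
Local minima of P (where P''>0): P(-3)=45, P(2)=-80. Local minima of Q: Q(-1)=-47, Q(3)=81.
So the global minimum of g is P(2) + Q(-1) + 2 = -80 − 47 + 2 = -125, attained at (2, -1).

(2, -1)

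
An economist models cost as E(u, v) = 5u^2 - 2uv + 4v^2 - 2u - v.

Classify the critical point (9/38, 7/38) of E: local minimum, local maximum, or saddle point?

The Hessian of E is constant: H = [[10, -2], [-2, 8]].
det(H) = 10·8 − (-2)² = 76.
det(H) > 0 and tr(H) = 18 > 0, so H is positive definite and the point is a local minimum.

local minimum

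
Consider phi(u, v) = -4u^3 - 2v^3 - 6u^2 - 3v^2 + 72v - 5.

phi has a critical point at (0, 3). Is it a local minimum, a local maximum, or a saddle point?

local maximum

The mixed partial ∂²phi/∂u∂v is 0, so the Hessian at any point is diag(phi_uu, phi_vv) = diag(-12(2u + 1), -6(2v + 1)).
At (0, 3): H = diag(-12, -42).
Both eigenvalues are negative, so H is negative definite: a local maximum.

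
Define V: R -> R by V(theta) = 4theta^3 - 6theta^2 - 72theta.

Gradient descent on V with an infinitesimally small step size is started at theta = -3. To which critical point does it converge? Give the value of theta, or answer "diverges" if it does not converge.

diverges

V'(theta) = 12(theta - 3)(theta + 2), so V'(-3) = 72.
Gradient descent moves in the -V' direction, i.e. theta is decreasing.
There is no critical point below theta=-3, and V' keeps the same sign, so the iterate runs off to −∞.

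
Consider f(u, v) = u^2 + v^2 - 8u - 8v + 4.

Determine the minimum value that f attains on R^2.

f(u,v) separates as P(u) + Q(v) + 4, so its minimum is min P + min Q + 4.
P'(u) = 2u - 8 vanishes at u ∈ {4}; Q'(v) = 2v - 8 vanishes at v ∈ {4}.
Local minima of P (where P''>0): P(4)=-16. Local minima of Q: Q(4)=-16.
So the global minimum of f is P(4) + Q(4) + 4 = -16 − 16 + 4 = -28, attained at (4, 4).

-28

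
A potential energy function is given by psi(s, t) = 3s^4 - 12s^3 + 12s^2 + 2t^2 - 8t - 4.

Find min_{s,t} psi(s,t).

psi(s,t) separates as P(s) + Q(t) − 4, so its minimum is min P + min Q − 4.
P'(s) = 12s(s - 2)(s - 1) vanishes at s ∈ {0, 1, 2}; Q'(t) = 4(t - 2) vanishes at t ∈ {2}.
Local minima of P (where P''>0): P(0)=0, P(2)=0. Local minima of Q: Q(2)=-8.
So the global minimum of psi is P(0) + Q(2) − 4 = 0 − 8 − 4 = -12, attained at (0, 2).

-12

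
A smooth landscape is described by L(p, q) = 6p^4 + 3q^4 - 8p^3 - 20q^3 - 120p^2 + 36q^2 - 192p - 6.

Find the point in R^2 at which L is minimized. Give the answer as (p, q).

L(p,q) separates as A(p) + B(q) − 6, so its minimum is min A + min B − 6.
A'(p) = 24(p - 4)(p + 1)(p + 2) vanishes at p ∈ {-2, -1, 4}; B'(q) = 12q(q - 3)(q - 2) vanishes at q ∈ {0, 2, 3}.
Local minima of A (where A''>0): A(-2)=64, A(4)=-1664. Local minima of B: B(0)=0, B(3)=27.
So the global minimum of L is A(4) + B(0) − 6 = -1664 + 0 − 6 = -1670, attained at (4, 0).

(4, 0)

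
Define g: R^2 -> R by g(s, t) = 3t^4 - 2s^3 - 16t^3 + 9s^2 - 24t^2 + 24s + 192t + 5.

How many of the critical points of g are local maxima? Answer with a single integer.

1

g separates as a function of s plus a function of t, so ∇g=0 decouples.
∂g/∂s = -6(s - 4)(s + 1) = 0 at s ∈ {-1, 4}; ∂g/∂t = 12(t - 4)(t - 2)(t + 2) = 0 at t ∈ {-2, 2, 4}.
The Hessian is diagonal: diag(g_ss, g_tt). Second derivatives: g_ss(-1)=30, g_ss(4)=-30; g_tt(-2)=288, g_tt(2)=-96, g_tt(4)=144.
Local maxima occur where both diagonal entries negative: (4, 2). Count: 1.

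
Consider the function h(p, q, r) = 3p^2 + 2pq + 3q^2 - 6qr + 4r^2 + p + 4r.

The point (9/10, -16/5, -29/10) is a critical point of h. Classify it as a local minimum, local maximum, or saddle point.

local minimum

The Hessian is constant: H = [[6, 2, 0], [2, 6, -6], [0, -6, 8]].
Leading principal minors: Δ₁ = 6, Δ₂ = 32, Δ₃ = 40.
All leading minors are positive, so H is positive definite: a local minimum.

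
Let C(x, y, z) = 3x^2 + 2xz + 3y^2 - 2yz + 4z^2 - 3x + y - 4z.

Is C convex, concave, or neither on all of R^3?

C is quadratic, so its Hessian is the constant matrix H = [[6, 0, 2], [0, 6, -2], [2, -2, 8]].
Leading principal minors: 6, 36, 240.
All positive ⇒ H ≻ 0 ⇒ convex.

convex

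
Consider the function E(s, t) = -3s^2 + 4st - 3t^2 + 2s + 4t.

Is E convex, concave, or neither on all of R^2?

E is quadratic, so its Hessian is the constant matrix H = [[-6, 4], [4, -6]].
det(H) = 20, tr(H) = -12.
det(H) > 0 and tr(H) < 0, so H is negative definite everywhere: concave.

concave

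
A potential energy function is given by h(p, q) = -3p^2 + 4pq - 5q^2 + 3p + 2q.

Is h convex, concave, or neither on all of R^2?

concave

h is quadratic, so its Hessian is the constant matrix H = [[-6, 4], [4, -10]].
det(H) = 44, tr(H) = -16.
det(H) > 0 and tr(H) < 0, so H is negative definite everywhere: concave.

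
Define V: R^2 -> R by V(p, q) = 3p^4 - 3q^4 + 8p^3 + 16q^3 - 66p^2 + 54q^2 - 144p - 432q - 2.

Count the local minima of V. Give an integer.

V separates as a function of p plus a function of q, so ∇V=0 decouples.
∂V/∂p = 12(p - 3)(p + 1)(p + 4) = 0 at p ∈ {-4, -1, 3}; ∂V/∂q = -12(q - 4)(q - 3)(q + 3) = 0 at q ∈ {-3, 3, 4}.
The Hessian is diagonal: diag(V_pp, V_qq). Second derivatives: V_pp(-4)=252, V_pp(-1)=-144, V_pp(3)=336; V_qq(-3)=-504, V_qq(3)=72, V_qq(4)=-84.
Local minima occur where both diagonal entries positive: (-4, 3), (3, 3). Count: 2.

2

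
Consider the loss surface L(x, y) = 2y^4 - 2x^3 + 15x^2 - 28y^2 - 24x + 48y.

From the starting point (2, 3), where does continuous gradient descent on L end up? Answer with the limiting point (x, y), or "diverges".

L is separable, so gradient descent decouples: x follows -∂L/∂x, y follows -∂L/∂y.
∂L/∂x = -6(x - 4)(x - 1); at x=2 this is 12, so x decreases.
∂L/∂y = 8(y - 2)(y - 1)(y + 3); at y=3 this is 96, so y decreases.
x converges to its nearest critical value 1 (a local min of the x-part); y converges to 2. The iterate converges to (1, 2).

(1, 2)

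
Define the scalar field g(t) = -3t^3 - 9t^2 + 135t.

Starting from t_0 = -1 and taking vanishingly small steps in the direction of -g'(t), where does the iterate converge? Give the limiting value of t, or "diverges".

g'(t) = -9(t - 3)(t + 5), so g'(-1) = 144.
Gradient descent moves in the -g' direction, i.e. t is decreasing.
The nearest critical point in that direction is t = -5, where g'' = 72 > 0 (a local minimum). The iterate converges there.

-5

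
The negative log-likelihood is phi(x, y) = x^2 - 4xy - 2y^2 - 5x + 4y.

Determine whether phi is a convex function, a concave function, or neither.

neither

phi is quadratic, so its Hessian is the constant matrix H = [[2, -4], [-4, -4]].
det(H) = -24, tr(H) = -2.
det(H) < 0, so H is indefinite: neither convex nor concave.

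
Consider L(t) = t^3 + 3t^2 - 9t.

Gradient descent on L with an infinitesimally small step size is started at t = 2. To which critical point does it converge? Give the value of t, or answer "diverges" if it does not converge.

1

L'(t) = 3(t - 1)(t + 3), so L'(2) = 15.
Gradient descent moves in the -L' direction, i.e. t is decreasing.
The nearest critical point in that direction is t = 1, where L'' = 12 > 0 (a local minimum). The iterate converges there.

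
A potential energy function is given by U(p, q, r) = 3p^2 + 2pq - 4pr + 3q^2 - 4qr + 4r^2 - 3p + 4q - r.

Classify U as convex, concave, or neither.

convex

U is quadratic, so its Hessian is the constant matrix H = [[6, 2, -4], [2, 6, -4], [-4, -4, 8]].
Leading principal minors: 6, 32, 128.
All positive ⇒ H ≻ 0 ⇒ convex.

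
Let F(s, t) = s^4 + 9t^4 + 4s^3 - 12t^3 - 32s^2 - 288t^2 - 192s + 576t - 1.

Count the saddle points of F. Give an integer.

4

F separates as a function of s plus a function of t, so ∇F=0 decouples.
∂F/∂s = 4(s - 4)(s + 3)(s + 4) = 0 at s ∈ {-4, -3, 4}; ∂F/∂t = 36(t - 4)(t - 1)(t + 4) = 0 at t ∈ {-4, 1, 4}.
The Hessian is diagonal: diag(F_ss, F_tt). Second derivatives: F_ss(-4)=32, F_ss(-3)=-28, F_ss(4)=224; F_tt(-4)=1440, F_tt(1)=-540, F_tt(4)=864.
Saddle points occur where the two diagonal entries have opposite signs: (-4, 1), (-3, -4), (-3, 4), (4, 1). Count: 4.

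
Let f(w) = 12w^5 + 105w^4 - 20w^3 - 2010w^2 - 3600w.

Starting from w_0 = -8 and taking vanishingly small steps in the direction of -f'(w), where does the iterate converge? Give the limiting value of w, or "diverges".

diverges

f'(w) = 60(w - 3)(w + 1)(w + 4)(w + 5), so f'(-8) = 55440.
Gradient descent moves in the -f' direction, i.e. w is decreasing.
There is no critical point below w=-8, and f' keeps the same sign, so the iterate runs off to −∞.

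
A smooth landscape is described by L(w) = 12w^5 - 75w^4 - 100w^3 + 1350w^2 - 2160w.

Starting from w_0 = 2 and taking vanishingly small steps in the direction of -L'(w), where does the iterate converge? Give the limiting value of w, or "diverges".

1

L'(w) = 60(w - 4)(w - 3)(w - 1)(w + 3), so L'(2) = 600.
Gradient descent moves in the -L' direction, i.e. w is decreasing.
The nearest critical point in that direction is w = 1, where L'' = 1440 > 0 (a local minimum). The iterate converges there.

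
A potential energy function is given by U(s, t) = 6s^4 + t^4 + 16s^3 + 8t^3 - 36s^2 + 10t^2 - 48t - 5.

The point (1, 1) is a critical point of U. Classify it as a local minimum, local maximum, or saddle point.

local minimum

The mixed partial ∂²U/∂s∂t is 0, so the Hessian at any point is diag(U_ss, U_tt) = diag(24(3s^2 + 4s - 3), 4(3t^2 + 12t + 5)).
At (1, 1): H = diag(96, 80).
Both eigenvalues are positive, so H is positive definite: a local minimum.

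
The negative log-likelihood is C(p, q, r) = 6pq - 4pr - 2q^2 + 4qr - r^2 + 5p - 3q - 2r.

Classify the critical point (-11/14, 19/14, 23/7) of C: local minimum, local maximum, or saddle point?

The Hessian is constant: H = [[0, 6, -4], [6, -4, 4], [-4, 4, -2]].
Leading principal minors: Δ₁ = 0, Δ₂ = -36, Δ₃ = -56.
The minors fit neither the all-positive nor the alternating-sign pattern, so H is indefinite: a saddle point.

saddle point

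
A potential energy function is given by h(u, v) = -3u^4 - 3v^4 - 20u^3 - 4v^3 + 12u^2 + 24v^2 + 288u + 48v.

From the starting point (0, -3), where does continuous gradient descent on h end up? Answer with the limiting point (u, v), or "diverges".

h is separable, so gradient descent decouples: u follows -∂h/∂u, v follows -∂h/∂v.
∂h/∂u = -12(u - 2)(u + 3)(u + 4); at u=0 this is 288, so u decreases.
∂h/∂v = -12(v - 2)(v + 1)(v + 2); at v=-3 this is 120, so v decreases.
The v-coordinate has no critical point in that direction and runs off to infinity.

diverges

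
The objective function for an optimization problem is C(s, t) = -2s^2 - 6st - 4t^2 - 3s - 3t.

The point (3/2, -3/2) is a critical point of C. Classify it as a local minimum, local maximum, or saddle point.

The Hessian of C is constant: H = [[-4, -6], [-6, -8]].
det(H) = (-4)·(-8) − (-6)² = -4.
Since det(H) < 0, H is indefinite and the critical point is a saddle point.

saddle point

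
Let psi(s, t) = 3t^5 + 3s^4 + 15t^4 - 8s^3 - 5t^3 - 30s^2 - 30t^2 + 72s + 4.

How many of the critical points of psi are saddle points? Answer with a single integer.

psi separates as a function of s plus a function of t, so ∇psi=0 decouples.
∂psi/∂s = 12(s - 3)(s - 1)(s + 2) = 0 at s ∈ {-2, 1, 3}; ∂psi/∂t = 15t(t - 1)(t + 1)(t + 4) = 0 at t ∈ {-4, -1, 0, 1}.
The Hessian is diagonal: diag(psi_ss, psi_tt). Second derivatives: psi_ss(-2)=180, psi_ss(1)=-72, psi_ss(3)=120; psi_tt(-4)=-900, psi_tt(-1)=90, psi_tt(0)=-60, psi_tt(1)=150.
Saddle points occur where the two diagonal entries have opposite signs: (-2, -4), (-2, 0), (1, -1), (1, 1), (3, -4), (3, 0). Count: 6.

6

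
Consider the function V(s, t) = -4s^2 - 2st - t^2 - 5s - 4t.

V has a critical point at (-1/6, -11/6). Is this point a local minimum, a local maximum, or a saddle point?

local maximum

The Hessian of V is constant: H = [[-8, -2], [-2, -2]].
det(H) = (-8)·(-2) − (-2)² = 12.
det(H) > 0 and tr(H) = -10 < 0, so H is negative definite and the point is a local maximum.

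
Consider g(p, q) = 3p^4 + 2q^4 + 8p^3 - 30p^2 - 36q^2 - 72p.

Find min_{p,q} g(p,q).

g(p,q) separates as A(p) + B(q), so its minimum is min A + min B.
A'(p) = 12(p - 2)(p + 1)(p + 3) vanishes at p ∈ {-3, -1, 2}; B'(q) = 8q(q - 3)(q + 3) vanishes at q ∈ {-3, 0, 3}.
Local minima of A (where A''>0): A(-3)=-27, A(2)=-152. Local minima of B: B(-3)=-162, B(3)=-162.
So the global minimum of g is A(2) + B(-3) = -152 − 162 = -314, attained at (2, -3).

-314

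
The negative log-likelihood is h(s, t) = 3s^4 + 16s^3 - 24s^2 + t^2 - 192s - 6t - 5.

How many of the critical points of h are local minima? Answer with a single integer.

2

h separates as a function of s plus a function of t, so ∇h=0 decouples.
∂h/∂s = 12(s - 2)(s + 2)(s + 4) = 0 at s ∈ {-4, -2, 2}; ∂h/∂t = 2(t - 3) = 0 at t ∈ {3}.
The Hessian is diagonal: diag(h_ss, h_tt). Second derivatives: h_ss(-4)=144, h_ss(-2)=-96, h_ss(2)=288; h_tt(3)=2.
Local minima occur where both diagonal entries positive: (-4, 3), (2, 3). Count: 2.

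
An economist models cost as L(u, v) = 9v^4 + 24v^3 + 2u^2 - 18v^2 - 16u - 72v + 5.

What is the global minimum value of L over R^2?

-84

L(u,v) separates as P(u) + Q(v) + 5, so its minimum is min P + min Q + 5.
P'(u) = 4u - 16 vanishes at u ∈ {4}; Q'(v) = 36(v - 1)(v + 1)(v + 2) vanishes at v ∈ {-2, -1, 1}.
Local minima of P (where P''>0): P(4)=-32. Local minima of Q: Q(-2)=24, Q(1)=-57.
So the global minimum of L is P(4) + Q(1) + 5 = -32 − 57 + 5 = -84, attained at (4, 1).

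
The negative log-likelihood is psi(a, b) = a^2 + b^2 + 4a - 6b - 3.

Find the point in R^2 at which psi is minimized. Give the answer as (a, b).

(-2, 3)

psi(a,b) separates as P(a) + Q(b) − 3, so its minimum is min P + min Q − 3.
P'(a) = 2a + 4 vanishes at a ∈ {-2}; Q'(b) = 2b - 6 vanishes at b ∈ {3}.
Local minima of P (where P''>0): P(-2)=-4. Local minima of Q: Q(3)=-9.
So the global minimum of psi is P(-2) + Q(3) − 3 = -4 − 9 − 3 = -16, attained at (-2, 3).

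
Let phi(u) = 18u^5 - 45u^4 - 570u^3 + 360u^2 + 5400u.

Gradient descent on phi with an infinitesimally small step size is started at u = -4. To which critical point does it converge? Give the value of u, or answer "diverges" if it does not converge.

phi'(u) = 90(u - 5)(u - 2)(u + 2)(u + 3), so phi'(-4) = 9720.
Gradient descent moves in the -phi' direction, i.e. u is decreasing.
There is no critical point below u=-4, and phi' keeps the same sign, so the iterate runs off to −∞.

diverges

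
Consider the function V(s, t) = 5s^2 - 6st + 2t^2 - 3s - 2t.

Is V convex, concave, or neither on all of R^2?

convex

V is quadratic, so its Hessian is the constant matrix H = [[10, -6], [-6, 4]].
det(H) = 4, tr(H) = 14.
det(H) > 0 and tr(H) > 0, so H is positive definite everywhere: convex.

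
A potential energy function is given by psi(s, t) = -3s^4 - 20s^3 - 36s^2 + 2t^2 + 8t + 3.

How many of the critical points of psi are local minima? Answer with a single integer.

psi separates as a function of s plus a function of t, so ∇psi=0 decouples.
∂psi/∂s = -12s(s + 2)(s + 3) = 0 at s ∈ {-3, -2, 0}; ∂psi/∂t = 4(t + 2) = 0 at t ∈ {-2}.
The Hessian is diagonal: diag(psi_ss, psi_tt). Second derivatives: psi_ss(-3)=-36, psi_ss(-2)=24, psi_ss(0)=-72; psi_tt(-2)=4.
Local minima occur where both diagonal entries positive: (-2, -2). Count: 1.

1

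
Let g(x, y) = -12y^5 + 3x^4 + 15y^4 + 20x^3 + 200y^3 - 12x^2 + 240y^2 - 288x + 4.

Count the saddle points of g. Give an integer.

g separates as a function of x plus a function of y, so ∇g=0 decouples.
∂g/∂x = 12(x - 2)(x + 3)(x + 4) = 0 at x ∈ {-4, -3, 2}; ∂g/∂y = -60y(y - 4)(y + 1)(y + 2) = 0 at y ∈ {-2, -1, 0, 4}.
The Hessian is diagonal: diag(g_xx, g_yy). Second derivatives: g_xx(-4)=72, g_xx(-3)=-60, g_xx(2)=360; g_yy(-2)=720, g_yy(-1)=-300, g_yy(0)=480, g_yy(4)=-7200.
Saddle points occur where the two diagonal entries have opposite signs: (-4, -1), (-4, 4), (-3, -2), (-3, 0), (2, -1), (2, 4). Count: 6.

6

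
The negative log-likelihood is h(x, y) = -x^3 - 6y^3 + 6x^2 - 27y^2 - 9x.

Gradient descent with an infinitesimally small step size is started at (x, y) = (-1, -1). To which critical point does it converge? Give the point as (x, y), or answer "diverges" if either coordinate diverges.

(1, -3)

h is separable, so gradient descent decouples: x follows -∂h/∂x, y follows -∂h/∂y.
∂h/∂x = -3(x - 3)(x - 1); at x=-1 this is -24, so x increases.
∂h/∂y = -18y(y + 3); at y=-1 this is 36, so y decreases.
x converges to its nearest critical value 1 (a local min of the x-part); y converges to -3. The iterate converges to (1, -3).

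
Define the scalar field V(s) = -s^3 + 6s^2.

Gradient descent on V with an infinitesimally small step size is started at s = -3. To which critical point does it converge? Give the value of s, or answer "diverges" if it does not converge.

V'(s) = -3s(s - 4), so V'(-3) = -63.
Gradient descent moves in the -V' direction, i.e. s is increasing.
The nearest critical point in that direction is s = 0, where V'' = 12 > 0 (a local minimum). The iterate converges there.

0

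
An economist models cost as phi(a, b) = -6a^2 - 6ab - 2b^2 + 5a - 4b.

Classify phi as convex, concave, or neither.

concave

phi is quadratic, so its Hessian is the constant matrix H = [[-12, -6], [-6, -4]].
det(H) = 12, tr(H) = -16.
det(H) > 0 and tr(H) < 0, so H is negative definite everywhere: concave.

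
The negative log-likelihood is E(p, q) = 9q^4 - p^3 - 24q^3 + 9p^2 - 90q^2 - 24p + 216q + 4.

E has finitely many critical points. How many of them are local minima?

E separates as a function of p plus a function of q, so ∇E=0 decouples.
∂E/∂p = -3(p - 4)(p - 2) = 0 at p ∈ {2, 4}; ∂E/∂q = 36(q - 3)(q - 1)(q + 2) = 0 at q ∈ {-2, 1, 3}.
The Hessian is diagonal: diag(E_pp, E_qq). Second derivatives: E_pp(2)=6, E_pp(4)=-6; E_qq(-2)=540, E_qq(1)=-216, E_qq(3)=360.
Local minima occur where both diagonal entries positive: (2, -2), (2, 3). Count: 2.

2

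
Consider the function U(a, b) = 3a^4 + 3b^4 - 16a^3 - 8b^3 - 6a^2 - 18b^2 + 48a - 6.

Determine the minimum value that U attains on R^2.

U(a,b) separates as P(a) + Q(b) − 6, so its minimum is min P + min Q − 6.
P'(a) = 12(a - 4)(a - 1)(a + 1) vanishes at a ∈ {-1, 1, 4}; Q'(b) = 12b(b - 3)(b + 1) vanishes at b ∈ {-1, 0, 3}.
Local minima of P (where P''>0): P(-1)=-35, P(4)=-160. Local minima of Q: Q(-1)=-7, Q(3)=-135.
So the global minimum of U is P(4) + Q(3) − 6 = -160 − 135 − 6 = -301, attained at (4, 3).

-301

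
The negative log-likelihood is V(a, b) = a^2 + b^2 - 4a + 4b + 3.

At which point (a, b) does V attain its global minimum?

V(a,b) separates as P(a) + Q(b) + 3, so its minimum is min P + min Q + 3.
P'(a) = 2a - 4 vanishes at a ∈ {2}; Q'(b) = 2b + 4 vanishes at b ∈ {-2}.
Local minima of P (where P''>0): P(2)=-4. Local minima of Q: Q(-2)=-4.
So the global minimum of V is P(2) + Q(-2) + 3 = -4 − 4 + 3 = -5, attained at (2, -2).

(2, -2)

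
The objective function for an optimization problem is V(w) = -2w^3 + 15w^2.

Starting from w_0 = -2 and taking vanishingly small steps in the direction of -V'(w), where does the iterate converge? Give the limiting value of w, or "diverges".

0

V'(w) = -6w(w - 5), so V'(-2) = -84.
Gradient descent moves in the -V' direction, i.e. w is increasing.
The nearest critical point in that direction is w = 0, where V'' = 30 > 0 (a local minimum). The iterate converges there.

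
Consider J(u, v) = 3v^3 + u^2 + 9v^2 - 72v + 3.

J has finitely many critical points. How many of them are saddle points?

1

J separates as a function of u plus a function of v, so ∇J=0 decouples.
∂J/∂u = 2u = 0 at u ∈ {0}; ∂J/∂v = 9(v - 2)(v + 4) = 0 at v ∈ {-4, 2}.
The Hessian is diagonal: diag(J_uu, J_vv). Second derivatives: J_uu(0)=2; J_vv(-4)=-54, J_vv(2)=54.
Saddle points occur where the two diagonal entries have opposite signs: (0, -4). Count: 1.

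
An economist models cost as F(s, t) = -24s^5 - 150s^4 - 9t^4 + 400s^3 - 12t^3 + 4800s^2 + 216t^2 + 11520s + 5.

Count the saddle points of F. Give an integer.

F separates as a function of s plus a function of t, so ∇F=0 decouples.
∂F/∂s = -120(s - 4)(s + 2)(s + 3)(s + 4) = 0 at s ∈ {-4, -3, -2, 4}; ∂F/∂t = -36t(t - 3)(t + 4) = 0 at t ∈ {-4, 0, 3}.
The Hessian is diagonal: diag(F_ss, F_tt). Second derivatives: F_ss(-4)=1920, F_ss(-3)=-840, F_ss(-2)=1440, F_ss(4)=-40320; F_tt(-4)=-1008, F_tt(0)=432, F_tt(3)=-756.
Saddle points occur where the two diagonal entries have opposite signs: (-4, -4), (-4, 3), (-3, 0), (-2, -4), (-2, 3), (4, 0). Count: 6.

6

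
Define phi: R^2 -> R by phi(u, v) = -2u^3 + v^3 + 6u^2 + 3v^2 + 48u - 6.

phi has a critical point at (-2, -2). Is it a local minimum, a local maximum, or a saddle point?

saddle point

The mixed partial ∂²phi/∂u∂v is 0, so the Hessian at any point is diag(phi_uu, phi_vv) = diag(12(-u + 1), 6(v + 1)).
At (-2, -2): H = diag(36, -6).
The eigenvalues have opposite signs, so H is indefinite: a saddle point.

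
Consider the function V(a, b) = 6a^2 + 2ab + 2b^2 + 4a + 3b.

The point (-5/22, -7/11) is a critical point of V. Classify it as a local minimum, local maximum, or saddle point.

The Hessian of V is constant: H = [[12, 2], [2, 4]].
det(H) = 12·4 − 2² = 44.
det(H) > 0 and tr(H) = 16 > 0, so H is positive definite and the point is a local minimum.

local minimum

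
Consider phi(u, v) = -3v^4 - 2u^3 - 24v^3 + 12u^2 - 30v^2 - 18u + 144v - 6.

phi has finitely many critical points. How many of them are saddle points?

3

phi separates as a function of u plus a function of v, so ∇phi=0 decouples.
∂phi/∂u = -6(u - 3)(u - 1) = 0 at u ∈ {1, 3}; ∂phi/∂v = -12(v - 1)(v + 3)(v + 4) = 0 at v ∈ {-4, -3, 1}.
The Hessian is diagonal: diag(phi_uu, phi_vv). Second derivatives: phi_uu(1)=12, phi_uu(3)=-12; phi_vv(-4)=-60, phi_vv(-3)=48, phi_vv(1)=-240.
Saddle points occur where the two diagonal entries have opposite signs: (1, -4), (1, 1), (3, -3). Count: 3.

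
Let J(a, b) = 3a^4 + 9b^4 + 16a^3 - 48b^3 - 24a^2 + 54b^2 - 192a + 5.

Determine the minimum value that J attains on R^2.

J(a,b) separates as P(a) + Q(b) + 5, so its minimum is min P + min Q + 5.
P'(a) = 12(a - 2)(a + 2)(a + 4) vanishes at a ∈ {-4, -2, 2}; Q'(b) = 36b(b - 3)(b - 1) vanishes at b ∈ {0, 1, 3}.
Local minima of P (where P''>0): P(-4)=128, P(2)=-304. Local minima of Q: Q(0)=0, Q(3)=-81.
So the global minimum of J is P(2) + Q(3) + 5 = -304 − 81 + 5 = -380, attained at (2, 3).

-380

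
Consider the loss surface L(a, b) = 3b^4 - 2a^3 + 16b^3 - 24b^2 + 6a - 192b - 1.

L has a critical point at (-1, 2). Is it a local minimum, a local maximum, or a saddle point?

The mixed partial ∂²L/∂a∂b is 0, so the Hessian at any point is diag(L_aa, L_bb) = diag(-12a, 12(3b^2 + 8b - 4)).
At (-1, 2): H = diag(12, 288).
Both eigenvalues are positive, so H is positive definite: a local minimum.

local minimum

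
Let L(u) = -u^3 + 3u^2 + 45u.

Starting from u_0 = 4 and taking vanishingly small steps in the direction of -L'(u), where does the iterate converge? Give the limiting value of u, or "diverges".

L'(u) = -3(u - 5)(u + 3), so L'(4) = 21.
Gradient descent moves in the -L' direction, i.e. u is decreasing.
The nearest critical point in that direction is u = -3, where L'' = 24 > 0 (a local minimum). The iterate converges there.

-3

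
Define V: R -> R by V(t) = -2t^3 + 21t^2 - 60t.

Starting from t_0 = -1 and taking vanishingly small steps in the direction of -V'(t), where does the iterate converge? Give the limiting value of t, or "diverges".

V'(t) = -6(t - 5)(t - 2), so V'(-1) = -108.
Gradient descent moves in the -V' direction, i.e. t is increasing.
The nearest critical point in that direction is t = 2, where V'' = 18 > 0 (a local minimum). The iterate converges there.

2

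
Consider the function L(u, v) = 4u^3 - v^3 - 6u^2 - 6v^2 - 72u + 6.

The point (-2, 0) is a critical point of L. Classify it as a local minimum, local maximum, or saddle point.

local maximum

The mixed partial ∂²L/∂u∂v is 0, so the Hessian at any point is diag(L_uu, L_vv) = diag(12(2u - 1), -6(v + 2)).
At (-2, 0): H = diag(-60, -12).
Both eigenvalues are negative, so H is negative definite: a local maximum.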